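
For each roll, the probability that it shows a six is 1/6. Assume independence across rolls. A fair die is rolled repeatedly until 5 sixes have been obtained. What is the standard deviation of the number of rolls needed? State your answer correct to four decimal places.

Y = total rolls until the fifth success; negative binomial with r=5, p=0.166667.
SD(Y) = √[r(1−p)/p²] = √(150.000000) = 12.247449

12.2474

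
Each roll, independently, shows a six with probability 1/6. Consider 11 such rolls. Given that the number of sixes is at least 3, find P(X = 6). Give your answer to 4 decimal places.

0.0146

X ~ Binomial(11, 0.166667). Want P(X=6 | X≥3) = P(X=6) / P(X≥3).
P(X=6) = C(11,6)·0.166667^6·0.833333^5 = 0.003979
P(X≥3) = 1 − 0.134588 − 0.296094 − 0.296094 = 0.273225
Ratio = 0.003979 / 0.273225 = 0.014565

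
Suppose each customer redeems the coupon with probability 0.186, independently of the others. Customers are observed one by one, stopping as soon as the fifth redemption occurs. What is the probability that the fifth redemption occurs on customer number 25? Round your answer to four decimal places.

0.0386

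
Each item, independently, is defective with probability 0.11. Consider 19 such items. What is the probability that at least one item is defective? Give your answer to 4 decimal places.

0.8908

P(at least one) = 1 − P(none) = 1 − (1 − 0.11)^19
= 1 − 0.109247 = 0.890753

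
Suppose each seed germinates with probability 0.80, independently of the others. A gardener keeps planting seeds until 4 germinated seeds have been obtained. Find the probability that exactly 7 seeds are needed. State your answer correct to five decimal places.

0.06554

Y = trial on which the fourth success occurs; negative binomial, r=4, p=0.80.
P(Y=7) = C(6,3) · p^4 · (1−p)^3
= 20 · 0.4096 · 0.008 = 0.0655360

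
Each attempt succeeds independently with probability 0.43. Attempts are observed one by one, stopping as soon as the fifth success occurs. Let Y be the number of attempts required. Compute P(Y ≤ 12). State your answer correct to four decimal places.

Finishing within 12 attempts ⇔ at least 5 successes in the first 12. With X ~ Binomial(12, 0.43), P(Y ≤ 12) = 1 − P(X ≤ 4).
  k=0: C(12,0)·0.43^0·0.57^12 = 0.001176
  k=1: C(12,1)·0.43^1·0.57^11 = 0.010648
  k=2: C(12,2)·0.43^2·0.57^10 = 0.044180
  k=3: C(12,3)·0.43^3·0.57^9 = 0.111097
  k=4: C(12,4)·0.43^4·0.57^8 = 0.188572
1 − 0.355674 = 0.644326

0.6443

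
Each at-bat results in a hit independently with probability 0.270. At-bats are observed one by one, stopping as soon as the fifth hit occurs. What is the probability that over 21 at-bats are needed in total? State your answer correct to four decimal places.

Needing more than 21 at-bats ⇔ fewer than 5 successes in the first 21. With X ~ Binomial(21, 0.27), P(Y > 21) = P(X ≤ 4).
  k=0: C(21,0)·0.27^0·0.73^21 = 0.001348
  k=1: C(21,1)·0.27^1·0.73^20 = 0.010472
  k=2: C(21,2)·0.27^2·0.73^19 = 0.038733
  k=3: C(21,3)·0.27^3·0.73^18 = 0.090731
  k=4: C(21,4)·0.27^4·0.73^17 = 0.151011
P(X ≤ 4) = 0.292295

0.2923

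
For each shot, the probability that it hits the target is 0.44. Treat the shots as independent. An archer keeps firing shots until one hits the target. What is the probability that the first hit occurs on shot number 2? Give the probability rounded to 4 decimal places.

Geometric (trials to first success), p = 0.44.
P(Y = 2) = (1−p)^1 · p = 0.56 · 0.44 = 0.246400

0.2464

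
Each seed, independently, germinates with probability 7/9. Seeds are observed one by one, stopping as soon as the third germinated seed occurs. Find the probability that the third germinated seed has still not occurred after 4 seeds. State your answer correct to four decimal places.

Needing more than 4 seeds ⇔ fewer than 3 successes in the first 4. With X ~ Binomial(4, 0.777778), P(Y > 4) = P(X ≤ 2).
  k=0: C(4,0)·0.777778^0·0.222222^4 = 0.002439
  k=1: C(4,1)·0.777778^1·0.222222^3 = 0.034141
  k=2: C(4,2)·0.777778^2·0.222222^2 = 0.179241
P(X ≤ 2) = 0.215821

0.2158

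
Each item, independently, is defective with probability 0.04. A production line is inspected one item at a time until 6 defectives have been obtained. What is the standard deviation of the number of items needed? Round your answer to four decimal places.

60.0000

Y = total items until the sixth success; negative binomial with r=6, p=0.04.
SD(Y) = √[r(1−p)/p²] = √(3600.000000) = 60.000000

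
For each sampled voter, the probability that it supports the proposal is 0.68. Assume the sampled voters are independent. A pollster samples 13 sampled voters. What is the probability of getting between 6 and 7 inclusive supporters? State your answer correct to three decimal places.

X ~ Binomial(13, 0.68); P(6 ≤ X ≤ 7) = Σ C(13,k) p^k (1−p)^(13−k) over k:
  k=6: C(13,6)·0.68^6·0.32^7 = 0.05829
  k=7: C(13,7)·0.68^7·0.32^6 = 0.12387
Total = 0.18217

0.182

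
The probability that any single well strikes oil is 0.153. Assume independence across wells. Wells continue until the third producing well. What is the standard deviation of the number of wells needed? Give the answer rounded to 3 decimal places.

10.419

Y = total wells until the third success; negative binomial with r=3, p=0.153.
SD(Y) = √[r(1−p)/p²] = √(108.54799) = 10.41864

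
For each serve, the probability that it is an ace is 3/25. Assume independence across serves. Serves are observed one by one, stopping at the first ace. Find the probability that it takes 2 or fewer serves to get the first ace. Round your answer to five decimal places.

Y = number of serves to the first success; geometric, p = 0.12.
P(Y ≤ 2) = 1 − (1−p)^2 = 1 − 0.7744000 = 0.2256000

0.22560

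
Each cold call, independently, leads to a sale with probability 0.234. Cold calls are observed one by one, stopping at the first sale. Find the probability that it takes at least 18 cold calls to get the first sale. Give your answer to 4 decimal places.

Y = number of cold calls to the first success; geometric, p = 0.234.
P(Y > 17) = P(first 17 all fail) = (1−p)^17 = 0.010762

0.0108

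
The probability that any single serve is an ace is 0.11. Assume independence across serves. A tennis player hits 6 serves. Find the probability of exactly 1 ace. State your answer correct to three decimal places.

0.369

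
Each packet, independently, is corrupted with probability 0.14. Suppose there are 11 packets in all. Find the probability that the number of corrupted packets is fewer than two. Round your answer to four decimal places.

0.5311

X ~ Binomial(11, 0.14); P(X ≤ 1) = Σ C(11,k) p^k (1−p)^(11−k) over k:
  k=0: C(11,0)·0.14^0·0.86^11 = 0.190319
  k=1: C(11,1)·0.14^1·0.86^10 = 0.340804
Total = 0.531124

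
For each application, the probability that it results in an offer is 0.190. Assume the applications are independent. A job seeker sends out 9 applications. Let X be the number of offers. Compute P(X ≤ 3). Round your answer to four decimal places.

0.9270

X ~ Binomial(9, 0.19); P(X ≤ 3) = Σ C(9,k) p^k (1−p)^(9−k) over k:
  k=0: C(9,0)·0.19^0·0.81^9 = 0.150095
  k=1: C(9,1)·0.19^1·0.81^8 = 0.316866
  k=2: C(9,2)·0.19^2·0.81^7 = 0.297307
  k=3: C(9,3)·0.19^3·0.81^6 = 0.162723
Total = 0.926991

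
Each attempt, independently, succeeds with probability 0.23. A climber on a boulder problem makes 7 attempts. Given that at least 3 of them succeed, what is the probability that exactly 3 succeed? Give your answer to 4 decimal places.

X ~ Binomial(7, 0.23). Want P(X=3 | X≥3) = P(X=3) / P(X≥3).
P(X=3) = C(7,3)·0.23^3·0.77^4 = 0.149697
P(X≥3) = 1 − 0.160485 − 0.335560 − 0.300697 = 0.203258
Ratio = 0.149697 / 0.203258 = 0.736490

0.7365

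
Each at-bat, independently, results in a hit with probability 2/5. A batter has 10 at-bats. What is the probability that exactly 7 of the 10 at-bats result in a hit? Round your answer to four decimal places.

X ~ Binomial(n=10, p=0.40).
P(X=7) = C(10,7) · p^7 · (1−p)^3
= 120 · 0.0016384 · 0.216 = 0.042467

0.0425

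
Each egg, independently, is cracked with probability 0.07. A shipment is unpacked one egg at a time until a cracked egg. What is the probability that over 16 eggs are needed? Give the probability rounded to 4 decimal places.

0.3131

Y = number of eggs to the first success; geometric, p = 0.07.
P(Y > 16) = P(first 16 all fail) = (1−p)^16 = 0.313132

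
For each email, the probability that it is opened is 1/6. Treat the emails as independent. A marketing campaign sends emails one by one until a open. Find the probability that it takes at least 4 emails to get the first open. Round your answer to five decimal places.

Y = number of emails to the first success; geometric, p = 0.166667.
P(Y > 3) = P(first 3 all fail) = (1−p)^3 = 0.5787037

0.57870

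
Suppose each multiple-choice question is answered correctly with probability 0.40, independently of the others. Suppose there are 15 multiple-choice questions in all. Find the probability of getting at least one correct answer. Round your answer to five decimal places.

0.99953

P(at least one) = 1 − P(none) = 1 − (1 − 0.40)^15
= 1 − 0.0004702 = 0.9995298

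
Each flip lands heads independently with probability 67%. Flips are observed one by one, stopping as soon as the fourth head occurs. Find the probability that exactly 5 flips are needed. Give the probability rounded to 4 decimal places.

Y = trial on which the fourth success occurs; negative binomial, r=4, p=0.67.
P(Y=5) = C(4,3) · p^4 · (1−p)^1
= 4 · 0.20151 · 0.33 = 0.265995

0.2660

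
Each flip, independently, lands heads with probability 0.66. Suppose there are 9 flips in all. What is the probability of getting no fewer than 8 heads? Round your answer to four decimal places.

0.1339

X ~ Binomial(9, 0.66); P(X ≥ 8) = Σ C(9,k) p^k (1−p)^(9−k) over k:
  k=8: C(9,8)·0.66^8·0.34^1 = 0.110172
  k=9: C(9,9)·0.66^9·0.34^0 = 0.023763
Total = 0.133935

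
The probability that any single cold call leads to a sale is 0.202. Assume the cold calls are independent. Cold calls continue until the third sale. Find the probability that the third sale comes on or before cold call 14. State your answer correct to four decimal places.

0.5594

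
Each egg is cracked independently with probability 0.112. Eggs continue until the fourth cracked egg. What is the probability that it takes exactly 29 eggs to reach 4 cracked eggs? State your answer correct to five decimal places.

Y = trial on which the fourth success occurs; negative binomial, r=4, p=0.112.
P(Y=29) = C(28,3) · p^4 · (1−p)^25
= 3276 · 0.00015735 · 0.051324 = 0.0264570

0.02646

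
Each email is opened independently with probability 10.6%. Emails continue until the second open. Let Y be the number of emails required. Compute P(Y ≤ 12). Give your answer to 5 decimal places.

Finishing within 12 emails ⇔ at least 2 successes in the first 12. With X ~ Binomial(12, 0.106), P(Y ≤ 12) = 1 − P(X ≤ 1).
  k=0: C(12,0)·0.106^0·0.894^12 = 0.2606455
  k=1: C(12,1)·0.106^1·0.894^11 = 0.3708513
1 − 0.6314968 = 0.3685032

0.36850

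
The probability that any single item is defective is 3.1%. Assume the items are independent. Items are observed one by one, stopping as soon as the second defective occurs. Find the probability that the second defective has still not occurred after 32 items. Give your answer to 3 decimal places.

Needing more than 32 items ⇔ fewer than 2 successes in the first 32. With X ~ Binomial(32, 0.031), P(Y > 32) = P(X ≤ 1).
  k=0: C(32,0)·0.031^0·0.969^32 = 0.36506
  k=1: C(32,1)·0.031^1·0.969^31 = 0.37372
P(X ≤ 1) = 0.73878

0.739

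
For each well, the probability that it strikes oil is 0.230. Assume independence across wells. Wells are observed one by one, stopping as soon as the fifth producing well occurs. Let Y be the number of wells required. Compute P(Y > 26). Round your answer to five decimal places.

0.25293

Needing more than 26 wells ⇔ fewer than 5 successes in the first 26. With X ~ Binomial(26, 0.23), P(Y > 26) = P(X ≤ 4).
  k=0: C(26,0)·0.23^0·0.77^26 = 0.0011188
  k=1: C(26,1)·0.23^1·0.77^25 = 0.0086890
  k=2: C(26,2)·0.23^2·0.77^24 = 0.0324427
  k=3: C(26,3)·0.23^3·0.77^23 = 0.0775253
  k=4: C(26,4)·0.23^4·0.77^22 = 0.1331522
P(X ≤ 4) = 0.2529280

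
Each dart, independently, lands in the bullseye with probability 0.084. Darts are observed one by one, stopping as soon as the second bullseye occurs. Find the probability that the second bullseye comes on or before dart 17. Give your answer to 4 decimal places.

0.4242

Finishing within 17 darts ⇔ at least 2 successes in the first 17. With X ~ Binomial(17, 0.084), P(Y ≤ 17) = 1 − P(X ≤ 1).
  k=0: C(17,0)·0.084^0·0.916^17 = 0.225021
  k=1: C(17,1)·0.084^1·0.916^16 = 0.350797
1 − 0.575818 = 0.424182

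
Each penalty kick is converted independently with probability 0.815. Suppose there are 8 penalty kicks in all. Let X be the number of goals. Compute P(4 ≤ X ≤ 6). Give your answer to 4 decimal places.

0.4445

X ~ Binomial(8, 0.815); P(4 ≤ X ≤ 6) = Σ C(8,k) p^k (1−p)^(8−k) over k:
  k=4: C(8,4)·0.815^4·0.185^4 = 0.036176
  k=5: C(8,5)·0.815^5·0.185^3 = 0.127494
  k=6: C(8,6)·0.815^6·0.185^2 = 0.280832
Total = 0.444502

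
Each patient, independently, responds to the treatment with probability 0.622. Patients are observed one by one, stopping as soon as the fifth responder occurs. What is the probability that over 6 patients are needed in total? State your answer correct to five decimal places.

0.73094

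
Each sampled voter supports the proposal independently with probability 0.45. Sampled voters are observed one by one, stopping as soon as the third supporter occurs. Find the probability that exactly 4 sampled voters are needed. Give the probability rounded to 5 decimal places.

0.15036

Y = trial on which the third success occurs; negative binomial, r=3, p=0.45.
P(Y=4) = C(3,2) · p^3 · (1−p)^1
= 3 · 0.091125 · 0.55 = 0.1503562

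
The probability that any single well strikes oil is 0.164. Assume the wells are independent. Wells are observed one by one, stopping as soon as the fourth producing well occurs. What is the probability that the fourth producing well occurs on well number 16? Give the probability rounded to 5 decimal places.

0.03836

Y = trial on which the fourth success occurs; negative binomial, r=4, p=0.164.
P(Y=16) = C(15,3) · p^4 · (1−p)^12
= 455 · 0.00072339 · 0.11654 = 0.0383585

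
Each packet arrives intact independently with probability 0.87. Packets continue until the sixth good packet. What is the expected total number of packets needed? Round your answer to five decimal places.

6.89655

Y = total packets until the sixth success; negative binomial with r=6, p=0.87.
E[Y] = r / p = 6 / 0.87 = 6.8965517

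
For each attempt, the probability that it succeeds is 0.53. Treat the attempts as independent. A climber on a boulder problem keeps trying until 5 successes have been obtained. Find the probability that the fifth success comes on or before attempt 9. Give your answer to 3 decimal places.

Finishing within 9 attempts ⇔ at least 5 successes in the first 9. With X ~ Binomial(9, 0.53), P(Y ≤ 9) = 1 − P(X ≤ 4).
  k=0: C(9,0)·0.53^0·0.47^9 = 0.00112
  k=1: C(9,1)·0.53^1·0.47^8 = 0.01136
  k=2: C(9,2)·0.53^2·0.47^7 = 0.05123
  k=3: C(9,3)·0.53^3·0.47^6 = 0.13480
  k=4: C(9,4)·0.53^4·0.47^5 = 0.22801
1 − 0.42653 = 0.57347

0.573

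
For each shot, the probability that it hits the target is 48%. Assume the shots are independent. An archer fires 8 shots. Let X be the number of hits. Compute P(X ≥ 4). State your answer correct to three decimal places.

0.592

X ~ Binomial(8, 0.48); P(X ≥ 4) = Σ C(8,k) p^k (1−p)^(8−k) over k:
  k=4: C(8,4)·0.48^4·0.52^4 = 0.27169
  k=5: C(8,5)·0.48^5·0.52^3 = 0.20063
  k=6: C(8,6)·0.48^6·0.52^2 = 0.09260
  k=7: C(8,7)·0.48^7·0.52^1 = 0.02442
  k=8: C(8,8)·0.48^8·0.52^0 = 0.00282
Total = 0.59217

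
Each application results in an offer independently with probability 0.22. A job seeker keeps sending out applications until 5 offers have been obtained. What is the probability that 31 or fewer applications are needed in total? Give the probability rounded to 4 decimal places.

0.8434

Finishing within 31 applications ⇔ at least 5 successes in the first 31. With X ~ Binomial(31, 0.22), P(Y ≤ 31) = 1 − P(X ≤ 4).
  k=0: C(31,0)·0.22^0·0.78^31 = 0.000452
  k=1: C(31,1)·0.22^1·0.78^30 = 0.003950
  k=2: C(31,2)·0.22^2·0.78^29 = 0.016713
  k=3: C(31,3)·0.22^3·0.78^28 = 0.045567
  k=4: C(31,4)·0.22^4·0.78^27 = 0.089965
1 − 0.156646 = 0.843354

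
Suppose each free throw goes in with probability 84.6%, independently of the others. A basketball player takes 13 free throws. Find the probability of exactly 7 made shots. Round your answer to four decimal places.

0.0071

X ~ Binomial(n=13, p=0.846).
P(X=7) = C(13,7) · p^7 · (1−p)^6
= 1716 · 0.31016 · 1.3339e-05 = 0.007100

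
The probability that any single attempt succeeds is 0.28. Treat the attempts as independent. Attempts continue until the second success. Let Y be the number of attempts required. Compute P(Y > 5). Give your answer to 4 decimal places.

Needing more than 5 attempts ⇔ fewer than 2 successes in the first 5. With X ~ Binomial(5, 0.28), P(Y > 5) = P(X ≤ 1).
  k=0: C(5,0)·0.28^0·0.72^5 = 0.193492
  k=1: C(5,1)·0.28^1·0.72^4 = 0.376234
P(X ≤ 1) = 0.569726

0.5697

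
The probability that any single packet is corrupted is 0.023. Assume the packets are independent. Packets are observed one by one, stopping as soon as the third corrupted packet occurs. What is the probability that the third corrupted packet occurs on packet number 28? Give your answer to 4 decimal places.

Y = trial on which the third success occurs; negative binomial, r=3, p=0.023.
P(Y=28) = C(27,2) · p^3 · (1−p)^25
= 351 · 1.2167e-05 · 0.55894 = 0.002387

0.0024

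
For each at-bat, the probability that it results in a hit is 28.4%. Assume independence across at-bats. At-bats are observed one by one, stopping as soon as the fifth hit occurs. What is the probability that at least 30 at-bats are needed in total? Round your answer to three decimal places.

Needing more than 29 at-bats ⇔ fewer than 5 successes in the first 29. With X ~ Binomial(29, 0.284), P(Y > 29) = P(X ≤ 4).
  k=0: C(29,0)·0.284^0·0.716^29 = 0.00006
  k=1: C(29,1)·0.284^1·0.716^28 = 0.00071
  k=2: C(29,2)·0.284^2·0.716^27 = 0.00396
  k=3: C(29,3)·0.284^3·0.716^26 = 0.01414
  k=4: C(29,4)·0.284^4·0.716^25 = 0.03646
P(X ≤ 4) = 0.05533

0.055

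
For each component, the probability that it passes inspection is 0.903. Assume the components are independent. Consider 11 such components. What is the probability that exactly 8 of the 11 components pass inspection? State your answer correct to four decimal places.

X ~ Binomial(n=11, p=0.903).
P(X=8) = C(11,8) · p^8 · (1−p)^3
= 165 · 0.44208 · 0.00091267 = 0.066573

0.0666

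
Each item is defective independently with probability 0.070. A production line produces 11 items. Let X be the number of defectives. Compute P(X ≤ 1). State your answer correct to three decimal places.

0.823

X ~ Binomial(11, 0.07); P(X ≤ 1) = Σ C(11,k) p^k (1−p)^(11−k) over k:
  k=0: C(11,0)·0.07^0·0.93^11 = 0.45010
  k=1: C(11,1)·0.07^1·0.93^10 = 0.37267
Total = 0.82277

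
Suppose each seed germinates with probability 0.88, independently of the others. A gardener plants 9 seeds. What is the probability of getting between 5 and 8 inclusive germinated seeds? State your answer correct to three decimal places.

0.681

X ~ Binomial(9, 0.88); P(5 ≤ X ≤ 8) = Σ C(9,k) p^k (1−p)^(9−k) over k:
  k=5: C(9,5)·0.88^5·0.12^4 = 0.01379
  k=6: C(9,6)·0.88^6·0.12^3 = 0.06741
  k=7: C(9,7)·0.88^7·0.12^2 = 0.21186
  k=8: C(9,8)·0.88^8·0.12^1 = 0.38841
Total = 0.68146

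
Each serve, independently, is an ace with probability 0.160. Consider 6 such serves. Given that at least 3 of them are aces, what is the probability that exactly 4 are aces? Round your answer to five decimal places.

X ~ Binomial(6, 0.16). Want P(X=4 | X≥3) = P(X=4) / P(X≥3).
P(X=4) = C(6,4)·0.16^4·0.84^2 = 0.0069363
P(X≥3) = 1 − 0.3512980 − 0.4014835 − 0.1911826 = 0.0560359
Ratio = 0.0069363 / 0.0560359 = 0.1237837

0.12378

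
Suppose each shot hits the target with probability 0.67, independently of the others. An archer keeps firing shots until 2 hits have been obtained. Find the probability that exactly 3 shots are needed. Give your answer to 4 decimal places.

0.2963

Y = trial on which the second success occurs; negative binomial, r=2, p=0.67.
P(Y=3) = C(2,1) · p^2 · (1−p)^1
= 2 · 0.4489 · 0.33 = 0.296274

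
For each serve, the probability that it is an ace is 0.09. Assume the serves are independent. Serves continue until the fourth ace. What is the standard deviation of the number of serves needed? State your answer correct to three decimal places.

21.199

Y = total serves until the fourth success; negative binomial with r=4, p=0.09.
SD(Y) = √[r(1−p)/p²] = √(449.38272) = 21.19865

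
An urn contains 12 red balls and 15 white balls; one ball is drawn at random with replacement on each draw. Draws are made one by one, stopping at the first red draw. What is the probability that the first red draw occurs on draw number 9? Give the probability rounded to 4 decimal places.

0.0040

Geometric (trials to first success), p = 0.444444.
P(Y = 9) = (1−p)^8 · p = 0.0090744 · 0.444444 = 0.004033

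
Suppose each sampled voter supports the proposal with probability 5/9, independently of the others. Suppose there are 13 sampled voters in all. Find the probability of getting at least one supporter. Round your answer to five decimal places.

0.99997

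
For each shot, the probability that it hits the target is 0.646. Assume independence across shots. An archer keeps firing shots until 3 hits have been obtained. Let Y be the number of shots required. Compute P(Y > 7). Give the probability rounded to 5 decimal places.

Needing more than 7 shots ⇔ fewer than 3 successes in the first 7. With X ~ Binomial(7, 0.646), P(Y > 7) = P(X ≤ 2).
  k=0: C(7,0)·0.646^0·0.354^7 = 0.0006967
  k=1: C(7,1)·0.646^1·0.354^6 = 0.0088992
  k=2: C(7,2)·0.646^2·0.354^5 = 0.0487193
P(X ≤ 2) = 0.0583151

0.05832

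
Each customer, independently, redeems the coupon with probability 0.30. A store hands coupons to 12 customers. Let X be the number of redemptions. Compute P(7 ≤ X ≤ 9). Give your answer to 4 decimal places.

0.0384

X ~ Binomial(12, 0.30); P(7 ≤ X ≤ 9) = Σ C(12,k) p^k (1−p)^(12−k) over k:
  k=7: C(12,7)·0.30^7·0.70^5 = 0.029111
  k=8: C(12,8)·0.30^8·0.70^4 = 0.007798
  k=9: C(12,9)·0.30^9·0.70^3 = 0.001485
Total = 0.038394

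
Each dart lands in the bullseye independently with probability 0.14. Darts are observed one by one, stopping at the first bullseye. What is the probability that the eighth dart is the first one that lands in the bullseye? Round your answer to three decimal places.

Geometric (trials to first success), p = 0.14.
P(Y = 8) = (1−p)^7 · p = 0.34793 · 0.14 = 0.04871

0.049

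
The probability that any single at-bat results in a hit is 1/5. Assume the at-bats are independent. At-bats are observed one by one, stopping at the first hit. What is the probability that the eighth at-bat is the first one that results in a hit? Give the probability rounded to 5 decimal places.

0.04194

Geometric (trials to first success), p = 0.20.
P(Y = 8) = (1−p)^7 · p = 0.20972 · 0.20 = 0.0419430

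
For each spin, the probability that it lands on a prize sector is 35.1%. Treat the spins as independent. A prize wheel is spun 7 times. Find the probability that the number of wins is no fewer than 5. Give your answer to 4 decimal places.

0.0563

X ~ Binomial(7, 0.351); P(X ≥ 5) = Σ C(7,k) p^k (1−p)^(7−k) over k:
  k=5: C(7,5)·0.351^5·0.649^2 = 0.047124
  k=6: C(7,6)·0.351^6·0.649^1 = 0.008495
  k=7: C(7,7)·0.351^7·0.649^0 = 0.000656
Total = 0.056276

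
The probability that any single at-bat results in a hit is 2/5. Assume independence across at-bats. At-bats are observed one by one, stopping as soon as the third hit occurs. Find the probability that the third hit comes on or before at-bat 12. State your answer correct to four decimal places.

0.9166

Finishing within 12 at-bats ⇔ at least 3 successes in the first 12. With X ~ Binomial(12, 0.40), P(Y ≤ 12) = 1 − P(X ≤ 2).
  k=0: C(12,0)·0.40^0·0.60^12 = 0.002177
  k=1: C(12,1)·0.40^1·0.60^11 = 0.017414
  k=2: C(12,2)·0.40^2·0.60^10 = 0.063852
1 − 0.083443 = 0.916557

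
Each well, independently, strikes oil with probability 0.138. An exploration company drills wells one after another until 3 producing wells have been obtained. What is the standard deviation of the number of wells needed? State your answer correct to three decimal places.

11.653

Y = total wells until the third success; negative binomial with r=3, p=0.138.
SD(Y) = √[r(1−p)/p²] = √(135.79080) = 11.65293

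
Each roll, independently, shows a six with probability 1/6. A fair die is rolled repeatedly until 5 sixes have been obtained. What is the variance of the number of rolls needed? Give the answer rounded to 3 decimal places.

Y = total rolls until the fifth success; negative binomial with r=5, p=0.166667.
Var(Y) = r(1−p)/p² = 5·0.833333 / 0.166667² = 150.00000

150.000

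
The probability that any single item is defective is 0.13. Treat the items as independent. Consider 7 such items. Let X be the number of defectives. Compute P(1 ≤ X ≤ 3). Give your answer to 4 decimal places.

X ~ Binomial(7, 0.13); P(1 ≤ X ≤ 3) = Σ C(7,k) p^k (1−p)^(7−k) over k:
  k=1: C(7,1)·0.13^1·0.87^6 = 0.394600
  k=2: C(7,2)·0.13^2·0.87^5 = 0.176890
  k=3: C(7,3)·0.13^3·0.87^4 = 0.044053
Total = 0.615542

0.6155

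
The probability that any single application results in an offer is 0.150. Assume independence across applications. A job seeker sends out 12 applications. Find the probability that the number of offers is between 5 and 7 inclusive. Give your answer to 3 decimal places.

0.024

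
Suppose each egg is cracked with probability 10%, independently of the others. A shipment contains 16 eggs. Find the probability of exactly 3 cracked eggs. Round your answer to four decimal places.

0.1423

X ~ Binomial(n=16, p=0.10).
P(X=3) = C(16,3) · p^3 · (1−p)^13
= 560 · 0.001 · 0.25419 = 0.142344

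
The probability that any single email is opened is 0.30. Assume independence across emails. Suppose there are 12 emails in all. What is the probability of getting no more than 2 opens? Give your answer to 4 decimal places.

0.2528

X ~ Binomial(12, 0.30); P(X ≤ 2) = Σ C(12,k) p^k (1−p)^(12−k) over k:
  k=0: C(12,0)·0.30^0·0.70^12 = 0.013841
  k=1: C(12,1)·0.30^1·0.70^11 = 0.071184
  k=2: C(12,2)·0.30^2·0.70^10 = 0.167790
Total = 0.252815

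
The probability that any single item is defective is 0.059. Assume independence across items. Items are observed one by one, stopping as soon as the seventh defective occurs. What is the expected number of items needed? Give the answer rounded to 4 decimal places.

118.6441

Y = total items until the seventh success; negative binomial with r=7, p=0.059.
E[Y] = r / p = 7 / 0.059 = 118.644068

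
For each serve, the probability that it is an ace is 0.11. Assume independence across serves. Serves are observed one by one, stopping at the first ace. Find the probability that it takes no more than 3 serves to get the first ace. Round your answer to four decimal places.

0.2950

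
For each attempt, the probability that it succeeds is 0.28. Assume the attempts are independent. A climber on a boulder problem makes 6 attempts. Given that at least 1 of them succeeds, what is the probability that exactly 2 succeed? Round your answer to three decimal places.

X ~ Binomial(6, 0.28). Want P(X=2 | X≥1) = P(X=2) / P(X≥1).
P(X=2) = C(6,2)·0.28^2·0.72^4 = 0.31604
P(X≥1) = 1 − 0.13931 = 0.86069
Ratio = 0.31604 / 0.86069 = 0.36719

0.367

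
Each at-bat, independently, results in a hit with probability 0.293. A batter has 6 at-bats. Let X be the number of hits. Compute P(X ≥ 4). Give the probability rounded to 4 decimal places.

0.0651

X ~ Binomial(6, 0.293); P(X ≥ 4) = Σ C(6,k) p^k (1−p)^(6−k) over k:
  k=4: C(6,4)·0.293^4·0.707^2 = 0.055259
  k=5: C(6,5)·0.293^5·0.707^1 = 0.009160
  k=6: C(6,6)·0.293^6·0.707^0 = 0.000633
Total = 0.065052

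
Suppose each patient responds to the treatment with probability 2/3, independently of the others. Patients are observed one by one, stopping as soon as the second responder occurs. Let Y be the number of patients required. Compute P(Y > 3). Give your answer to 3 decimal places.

0.259

Needing more than 3 patients ⇔ fewer than 2 successes in the first 3. With X ~ Binomial(3, 0.666667), P(Y > 3) = P(X ≤ 1).
  k=0: C(3,0)·0.666667^0·0.333333^3 = 0.03704
  k=1: C(3,1)·0.666667^1·0.333333^2 = 0.22222
P(X ≤ 1) = 0.25926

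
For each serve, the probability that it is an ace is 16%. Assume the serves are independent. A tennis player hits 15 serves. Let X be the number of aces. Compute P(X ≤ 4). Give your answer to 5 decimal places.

0.92221

X ~ Binomial(15, 0.16); P(X ≤ 4) = Σ C(15,k) p^k (1−p)^(15−k) over k:
  k=0: C(15,0)·0.16^0·0.84^15 = 0.0731458
  k=1: C(15,1)·0.16^1·0.84^14 = 0.2089880
  k=2: C(15,2)·0.16^2·0.84^13 = 0.2786506
  k=3: C(15,3)·0.16^3·0.84^12 = 0.2299973
  k=4: C(15,4)·0.16^4·0.84^11 = 0.1314270
Total = 0.9222087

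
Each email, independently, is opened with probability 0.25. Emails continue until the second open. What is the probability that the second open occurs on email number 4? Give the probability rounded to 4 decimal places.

0.1055

Y = trial on which the second success occurs; negative binomial, r=2, p=0.25.
P(Y=4) = C(3,1) · p^2 · (1−p)^2
= 3 · 0.0625 · 0.5625 = 0.105469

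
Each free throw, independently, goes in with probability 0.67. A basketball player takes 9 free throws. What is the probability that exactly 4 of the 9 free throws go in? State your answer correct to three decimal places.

X ~ Binomial(n=9, p=0.67).
P(X=4) = C(9,4) · p^4 · (1−p)^5
= 126 · 0.20151 · 0.0039135 = 0.09937

0.099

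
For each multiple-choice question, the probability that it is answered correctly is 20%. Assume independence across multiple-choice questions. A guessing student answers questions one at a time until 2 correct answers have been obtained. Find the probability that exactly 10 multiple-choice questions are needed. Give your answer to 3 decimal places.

Y = trial on which the second success occurs; negative binomial, r=2, p=0.20.
P(Y=10) = C(9,1) · p^2 · (1−p)^8
= 9 · 0.04 · 0.16777 = 0.06040

0.060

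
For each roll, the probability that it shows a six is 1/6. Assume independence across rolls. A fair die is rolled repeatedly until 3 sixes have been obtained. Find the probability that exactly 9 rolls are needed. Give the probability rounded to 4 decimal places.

0.0434

Y = trial on which the third success occurs; negative binomial, r=3, p=0.166667.
P(Y=9) = C(8,2) · p^3 · (1−p)^6
= 28 · 0.0046296 · 0.3349 = 0.043413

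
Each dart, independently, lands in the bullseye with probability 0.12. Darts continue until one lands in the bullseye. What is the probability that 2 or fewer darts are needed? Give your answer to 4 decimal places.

Y = number of darts to the first success; geometric, p = 0.12.
P(Y ≤ 2) = 1 − (1−p)^2 = 1 − 0.774400 = 0.225600

0.2256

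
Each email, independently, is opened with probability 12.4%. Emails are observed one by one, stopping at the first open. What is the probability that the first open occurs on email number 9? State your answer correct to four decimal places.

Geometric (trials to first success), p = 0.124.
P(Y = 9) = (1−p)^8 · p = 0.34676 · 0.124 = 0.042999

0.0430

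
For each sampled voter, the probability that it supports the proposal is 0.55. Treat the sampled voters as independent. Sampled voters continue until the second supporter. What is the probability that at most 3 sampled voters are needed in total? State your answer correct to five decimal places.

0.57475

Finishing within 3 sampled voters ⇔ at least 2 successes in the first 3. With X ~ Binomial(3, 0.55), P(Y ≤ 3) = 1 − P(X ≤ 1).
  k=0: C(3,0)·0.55^0·0.45^3 = 0.0911250
  k=1: C(3,1)·0.55^1·0.45^2 = 0.3341250
1 − 0.4252500 = 0.5747500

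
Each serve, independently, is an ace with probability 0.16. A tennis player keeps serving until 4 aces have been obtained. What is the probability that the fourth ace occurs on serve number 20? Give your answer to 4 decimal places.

0.0390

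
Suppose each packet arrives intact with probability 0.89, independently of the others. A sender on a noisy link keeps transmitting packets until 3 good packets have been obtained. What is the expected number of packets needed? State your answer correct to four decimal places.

3.3708

Y = total packets until the third success; negative binomial with r=3, p=0.89.
E[Y] = r / p = 3 / 0.89 = 3.370787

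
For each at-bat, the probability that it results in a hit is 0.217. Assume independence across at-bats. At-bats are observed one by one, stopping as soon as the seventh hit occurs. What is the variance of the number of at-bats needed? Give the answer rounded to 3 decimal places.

116.397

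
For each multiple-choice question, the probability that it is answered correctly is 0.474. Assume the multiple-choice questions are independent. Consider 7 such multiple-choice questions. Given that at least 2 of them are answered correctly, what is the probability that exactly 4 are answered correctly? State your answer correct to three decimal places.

0.280

X ~ Binomial(7, 0.474). Want P(X=4 | X≥2) = P(X=4) / P(X≥2).
P(X=4) = C(7,4)·0.474^4·0.526^3 = 0.25712
P(X≥2) = 1 − 0.01114 − 0.07027 = 0.91859
Ratio = 0.25712 / 0.91859 = 0.27991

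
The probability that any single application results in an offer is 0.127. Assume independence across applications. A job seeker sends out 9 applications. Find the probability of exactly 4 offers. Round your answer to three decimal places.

0.017

X ~ Binomial(n=9, p=0.127).
P(X=4) = C(9,4) · p^4 · (1−p)^5
= 126 · 0.00026014 · 0.50707 = 0.01662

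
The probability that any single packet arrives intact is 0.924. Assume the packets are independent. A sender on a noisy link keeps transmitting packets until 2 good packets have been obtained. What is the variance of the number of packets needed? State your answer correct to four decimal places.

0.1780

Y = total packets until the second success; negative binomial with r=2, p=0.924.
Var(Y) = r(1−p)/p² = 2·0.076 / 0.924² = 0.178033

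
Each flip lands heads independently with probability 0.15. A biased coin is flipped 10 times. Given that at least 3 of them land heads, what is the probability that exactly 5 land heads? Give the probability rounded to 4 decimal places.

X ~ Binomial(10, 0.15). Want P(X=5 | X≥3) = P(X=5) / P(X≥3).
P(X=5) = C(10,5)·0.15^5·0.85^5 = 0.008491
P(X≥3) = 1 − 0.196874 − 0.347425 − 0.275897 = 0.179804
Ratio = 0.008491 / 0.179804 = 0.047223

0.0472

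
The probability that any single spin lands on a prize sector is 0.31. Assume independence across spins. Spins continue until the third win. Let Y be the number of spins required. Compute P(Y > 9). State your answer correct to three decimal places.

0.436

Needing more than 9 spins ⇔ fewer than 3 successes in the first 9. With X ~ Binomial(9, 0.31), P(Y > 9) = P(X ≤ 2).
  k=0: C(9,0)·0.31^0·0.69^9 = 0.03545
  k=1: C(9,1)·0.31^1·0.69^8 = 0.14335
  k=2: C(9,2)·0.31^2·0.69^7 = 0.25761
P(X ≤ 2) = 0.43642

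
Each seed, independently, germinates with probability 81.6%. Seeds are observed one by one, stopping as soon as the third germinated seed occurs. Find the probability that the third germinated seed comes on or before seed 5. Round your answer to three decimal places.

Finishing within 5 seeds ⇔ at least 3 successes in the first 5. With X ~ Binomial(5, 0.816), P(Y ≤ 5) = 1 − P(X ≤ 2).
  k=0: C(5,0)·0.816^0·0.184^5 = 0.00021
  k=1: C(5,1)·0.816^1·0.184^4 = 0.00468
  k=2: C(5,2)·0.816^2·0.184^3 = 0.04148
1 − 0.04637 = 0.95363

0.954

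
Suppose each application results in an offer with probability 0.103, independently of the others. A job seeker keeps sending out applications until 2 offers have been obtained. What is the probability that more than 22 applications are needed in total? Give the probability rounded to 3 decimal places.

Needing more than 22 applications ⇔ fewer than 2 successes in the first 22. With X ~ Binomial(22, 0.103), P(Y > 22) = P(X ≤ 1).
  k=0: C(22,0)·0.103^0·0.897^22 = 0.09150
  k=1: C(22,1)·0.103^1·0.897^21 = 0.23115
P(X ≤ 1) = 0.32266

0.323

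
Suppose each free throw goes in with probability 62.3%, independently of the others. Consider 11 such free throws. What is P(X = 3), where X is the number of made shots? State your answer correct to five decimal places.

X ~ Binomial(n=11, p=0.623).
P(X=3) = C(11,3) · p^3 · (1−p)^8
= 165 · 0.2418 · 0.00040807 = 0.0162809

0.01628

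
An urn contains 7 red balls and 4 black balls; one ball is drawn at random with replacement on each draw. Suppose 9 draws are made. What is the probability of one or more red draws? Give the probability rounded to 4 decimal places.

0.9999

P(at least one) = 1 − P(none) = 1 − (1 − 0.636364)^9
= 1 − 0.000111 = 0.999889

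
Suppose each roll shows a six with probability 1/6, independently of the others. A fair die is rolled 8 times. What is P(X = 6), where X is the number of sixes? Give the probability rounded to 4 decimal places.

0.0004

X ~ Binomial(n=8, p=0.166667).
P(X=6) = C(8,6) · p^6 · (1−p)^2
= 28 · 2.1433e-05 · 0.69444 = 0.000417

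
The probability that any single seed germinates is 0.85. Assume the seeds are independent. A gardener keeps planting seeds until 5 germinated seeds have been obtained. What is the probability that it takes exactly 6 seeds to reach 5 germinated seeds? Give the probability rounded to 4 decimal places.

Y = trial on which the fifth success occurs; negative binomial, r=5, p=0.85.
P(Y=6) = C(5,4) · p^5 · (1−p)^1
= 5 · 0.44371 · 0.15 = 0.332779

0.3328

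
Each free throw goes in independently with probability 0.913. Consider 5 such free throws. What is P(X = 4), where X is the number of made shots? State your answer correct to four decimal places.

X ~ Binomial(n=5, p=0.913).
P(X=4) = C(5,4) · p^4 · (1−p)^1
= 5 · 0.69484 · 0.087 = 0.302254

0.3023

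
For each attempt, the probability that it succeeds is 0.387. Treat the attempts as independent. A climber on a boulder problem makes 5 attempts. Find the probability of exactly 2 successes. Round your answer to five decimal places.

X ~ Binomial(n=5, p=0.387).
P(X=2) = C(5,2) · p^2 · (1−p)^3
= 10 · 0.14977 · 0.23035 = 0.3449875

0.34499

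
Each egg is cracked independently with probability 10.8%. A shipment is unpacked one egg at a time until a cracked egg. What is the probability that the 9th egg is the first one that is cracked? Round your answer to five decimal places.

0.04329

Geometric (trials to first success), p = 0.108.
P(Y = 9) = (1−p)^8 · p = 0.40079 · 0.108 = 0.0432855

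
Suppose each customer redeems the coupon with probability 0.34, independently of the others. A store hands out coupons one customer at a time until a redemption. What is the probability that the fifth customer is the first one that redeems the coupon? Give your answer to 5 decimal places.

0.06451

Geometric (trials to first success), p = 0.34.
P(Y = 5) = (1−p)^4 · p = 0.18975 · 0.34 = 0.0645141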